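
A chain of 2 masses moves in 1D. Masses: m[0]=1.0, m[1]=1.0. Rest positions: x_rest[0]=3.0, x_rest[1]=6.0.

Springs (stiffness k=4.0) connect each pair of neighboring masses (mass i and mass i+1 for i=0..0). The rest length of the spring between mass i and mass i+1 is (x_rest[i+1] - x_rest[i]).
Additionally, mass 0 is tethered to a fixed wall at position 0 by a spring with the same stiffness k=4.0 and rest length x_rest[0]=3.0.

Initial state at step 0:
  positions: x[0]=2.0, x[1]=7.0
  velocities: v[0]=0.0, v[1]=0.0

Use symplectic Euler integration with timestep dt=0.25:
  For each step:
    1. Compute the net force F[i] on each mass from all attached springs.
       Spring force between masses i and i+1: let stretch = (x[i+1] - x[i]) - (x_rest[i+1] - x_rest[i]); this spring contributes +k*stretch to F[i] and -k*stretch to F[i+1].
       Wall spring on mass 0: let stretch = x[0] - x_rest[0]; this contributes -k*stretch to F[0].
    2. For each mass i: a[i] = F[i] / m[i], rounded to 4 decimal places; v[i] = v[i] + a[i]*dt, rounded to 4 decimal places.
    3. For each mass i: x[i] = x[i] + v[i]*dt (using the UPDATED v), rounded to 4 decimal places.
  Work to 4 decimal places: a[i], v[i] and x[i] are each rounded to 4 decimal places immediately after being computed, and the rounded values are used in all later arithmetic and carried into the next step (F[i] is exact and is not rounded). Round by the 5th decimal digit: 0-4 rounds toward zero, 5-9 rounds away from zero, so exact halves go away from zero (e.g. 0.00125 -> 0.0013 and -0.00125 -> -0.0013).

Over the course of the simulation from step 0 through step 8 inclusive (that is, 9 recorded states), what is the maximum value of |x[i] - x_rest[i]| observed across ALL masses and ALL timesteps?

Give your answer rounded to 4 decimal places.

Answer: 1.3979

Derivation:
Step 0: x=[2.0000 7.0000] v=[0.0000 0.0000]
Step 1: x=[2.7500 6.5000] v=[3.0000 -2.0000]
Step 2: x=[3.7500 5.8125] v=[4.0000 -2.7500]
Step 3: x=[4.3281 5.3594] v=[2.3125 -1.8125]
Step 4: x=[4.0820 5.3985] v=[-0.9843 0.1562]
Step 5: x=[3.1446 5.8584] v=[-3.7498 1.8397]
Step 6: x=[2.0995 6.3899] v=[-4.1806 2.1259]
Step 7: x=[1.6021 6.5988] v=[-1.9897 0.8355]
Step 8: x=[1.9533 6.3085] v=[1.4049 -1.1612]
Max displacement = 1.3979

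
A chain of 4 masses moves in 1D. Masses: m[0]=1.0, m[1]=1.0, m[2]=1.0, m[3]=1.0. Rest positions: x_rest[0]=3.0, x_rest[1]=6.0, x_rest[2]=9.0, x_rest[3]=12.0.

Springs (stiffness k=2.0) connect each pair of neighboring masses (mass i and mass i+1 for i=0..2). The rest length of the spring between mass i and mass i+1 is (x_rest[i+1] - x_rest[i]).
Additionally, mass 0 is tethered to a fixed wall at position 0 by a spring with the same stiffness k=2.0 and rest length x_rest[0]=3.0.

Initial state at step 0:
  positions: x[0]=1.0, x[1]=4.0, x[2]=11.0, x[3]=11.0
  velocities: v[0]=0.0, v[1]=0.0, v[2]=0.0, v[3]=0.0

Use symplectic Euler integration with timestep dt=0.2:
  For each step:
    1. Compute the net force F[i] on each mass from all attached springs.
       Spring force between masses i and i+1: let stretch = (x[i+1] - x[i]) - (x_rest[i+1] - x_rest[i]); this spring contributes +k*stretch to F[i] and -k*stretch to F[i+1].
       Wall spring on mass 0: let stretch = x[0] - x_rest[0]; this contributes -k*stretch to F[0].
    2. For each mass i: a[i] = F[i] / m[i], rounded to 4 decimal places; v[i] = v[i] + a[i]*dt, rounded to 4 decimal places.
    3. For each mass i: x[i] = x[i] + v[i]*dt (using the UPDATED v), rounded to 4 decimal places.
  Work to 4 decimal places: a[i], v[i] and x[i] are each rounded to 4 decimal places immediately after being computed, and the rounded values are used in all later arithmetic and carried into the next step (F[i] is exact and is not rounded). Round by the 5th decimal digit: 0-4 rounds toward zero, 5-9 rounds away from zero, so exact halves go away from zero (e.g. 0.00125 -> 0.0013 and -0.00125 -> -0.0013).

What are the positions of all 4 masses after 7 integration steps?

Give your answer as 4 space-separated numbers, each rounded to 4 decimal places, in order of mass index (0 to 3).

Answer: 4.5110 6.4953 6.5310 12.4027

Derivation:
Step 0: x=[1.0000 4.0000 11.0000 11.0000] v=[0.0000 0.0000 0.0000 0.0000]
Step 1: x=[1.1600 4.3200 10.4400 11.2400] v=[0.8000 1.6000 -2.8000 1.2000]
Step 2: x=[1.4800 4.8768 9.4544 11.6560] v=[1.6000 2.7840 -4.9280 2.0800]
Step 3: x=[1.9533 5.5281 8.2787 12.1359] v=[2.3667 3.2563 -5.8784 2.3994]
Step 4: x=[2.5564 6.1134 7.1915 12.5472] v=[3.0153 2.9266 -5.4358 2.0565]
Step 5: x=[3.2395 6.5004 6.4465 12.7700] v=[3.4155 1.9350 -3.7248 1.1142]
Step 6: x=[3.9243 6.6222 6.2117 12.7270] v=[3.4241 0.6091 -1.1738 -0.2152]
Step 7: x=[4.5110 6.4953 6.5310 12.4027] v=[2.9335 -0.6343 1.5965 -1.6213]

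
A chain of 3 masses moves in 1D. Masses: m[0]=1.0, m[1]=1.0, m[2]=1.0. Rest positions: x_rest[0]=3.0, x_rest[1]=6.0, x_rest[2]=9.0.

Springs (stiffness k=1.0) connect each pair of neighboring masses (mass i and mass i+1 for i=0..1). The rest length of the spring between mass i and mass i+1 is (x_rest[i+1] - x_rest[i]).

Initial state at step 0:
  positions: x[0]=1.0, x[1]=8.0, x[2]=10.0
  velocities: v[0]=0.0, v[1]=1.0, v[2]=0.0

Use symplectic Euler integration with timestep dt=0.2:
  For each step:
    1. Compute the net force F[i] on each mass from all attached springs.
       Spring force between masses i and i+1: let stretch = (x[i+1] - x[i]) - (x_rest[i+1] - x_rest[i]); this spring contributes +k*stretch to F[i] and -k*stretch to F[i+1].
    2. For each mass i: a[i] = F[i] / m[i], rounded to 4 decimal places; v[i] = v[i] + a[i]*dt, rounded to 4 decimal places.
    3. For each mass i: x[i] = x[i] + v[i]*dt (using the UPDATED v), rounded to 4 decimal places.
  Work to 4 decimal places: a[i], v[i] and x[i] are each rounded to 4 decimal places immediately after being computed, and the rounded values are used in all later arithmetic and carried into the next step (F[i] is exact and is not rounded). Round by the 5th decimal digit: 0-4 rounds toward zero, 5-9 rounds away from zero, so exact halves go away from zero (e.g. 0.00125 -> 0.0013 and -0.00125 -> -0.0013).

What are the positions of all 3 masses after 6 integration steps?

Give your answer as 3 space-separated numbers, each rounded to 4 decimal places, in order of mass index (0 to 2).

Step 0: x=[1.0000 8.0000 10.0000] v=[0.0000 1.0000 0.0000]
Step 1: x=[1.1600 8.0000 10.0400] v=[0.8000 0.0000 0.2000]
Step 2: x=[1.4736 7.8080 10.1184] v=[1.5680 -0.9600 0.3920]
Step 3: x=[1.9206 7.4550 10.2244] v=[2.2349 -1.7648 0.5299]
Step 4: x=[2.4690 6.9914 10.3396] v=[2.7418 -2.3178 0.5760]
Step 5: x=[3.0783 6.4809 10.4409] v=[3.0463 -2.5526 0.5064]
Step 6: x=[3.7037 5.9927 10.5038] v=[3.1268 -2.4411 0.3144]

Answer: 3.7037 5.9927 10.5038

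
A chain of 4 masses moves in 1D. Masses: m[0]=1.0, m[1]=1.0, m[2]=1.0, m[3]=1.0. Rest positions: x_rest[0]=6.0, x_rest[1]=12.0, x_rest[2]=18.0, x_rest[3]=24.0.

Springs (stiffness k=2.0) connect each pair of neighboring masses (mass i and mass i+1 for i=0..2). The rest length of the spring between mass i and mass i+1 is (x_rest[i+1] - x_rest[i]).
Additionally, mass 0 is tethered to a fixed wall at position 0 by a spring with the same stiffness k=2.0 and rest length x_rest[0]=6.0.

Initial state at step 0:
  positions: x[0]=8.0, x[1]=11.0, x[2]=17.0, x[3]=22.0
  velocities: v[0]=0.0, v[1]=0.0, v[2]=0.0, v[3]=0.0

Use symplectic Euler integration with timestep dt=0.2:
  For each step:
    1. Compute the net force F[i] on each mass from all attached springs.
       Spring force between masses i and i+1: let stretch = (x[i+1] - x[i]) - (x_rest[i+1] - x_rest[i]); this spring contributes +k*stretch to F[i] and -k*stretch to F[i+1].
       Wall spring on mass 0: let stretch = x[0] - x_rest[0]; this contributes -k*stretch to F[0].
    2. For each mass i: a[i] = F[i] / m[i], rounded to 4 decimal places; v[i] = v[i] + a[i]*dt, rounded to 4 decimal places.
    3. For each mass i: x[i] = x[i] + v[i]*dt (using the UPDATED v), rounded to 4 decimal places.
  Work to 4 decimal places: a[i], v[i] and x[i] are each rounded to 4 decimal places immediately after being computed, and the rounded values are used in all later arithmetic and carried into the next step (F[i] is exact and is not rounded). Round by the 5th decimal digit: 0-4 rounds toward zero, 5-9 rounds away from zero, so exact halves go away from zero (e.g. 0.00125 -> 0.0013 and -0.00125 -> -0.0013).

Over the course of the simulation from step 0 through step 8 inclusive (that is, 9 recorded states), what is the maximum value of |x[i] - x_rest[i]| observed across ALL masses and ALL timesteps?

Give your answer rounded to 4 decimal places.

Step 0: x=[8.0000 11.0000 17.0000 22.0000] v=[0.0000 0.0000 0.0000 0.0000]
Step 1: x=[7.6000 11.2400 16.9200 22.0800] v=[-2.0000 1.2000 -0.4000 0.4000]
Step 2: x=[6.8832 11.6432 16.7984 22.2272] v=[-3.5840 2.0160 -0.6080 0.7360]
Step 3: x=[5.9965 12.0780 16.6987 22.4201] v=[-4.4333 2.1741 -0.4986 0.9645]
Step 4: x=[5.1166 12.3960 16.6870 22.6353] v=[-4.3993 1.5898 -0.0583 1.0759]
Step 5: x=[4.4098 12.4749 16.8079 22.8546] v=[-3.5342 0.3944 0.6046 1.0966]
Step 6: x=[3.9954 12.2552 17.0659 23.0702] v=[-2.0721 -1.0984 1.2901 1.0779]
Step 7: x=[3.9221 11.7596 17.4194 23.2854] v=[-0.3663 -2.4780 1.7675 1.0762]
Step 8: x=[4.1621 11.0898 17.7894 23.5114] v=[1.1999 -3.3491 1.8500 1.1298]
Max displacement = 2.0779

Answer: 2.0779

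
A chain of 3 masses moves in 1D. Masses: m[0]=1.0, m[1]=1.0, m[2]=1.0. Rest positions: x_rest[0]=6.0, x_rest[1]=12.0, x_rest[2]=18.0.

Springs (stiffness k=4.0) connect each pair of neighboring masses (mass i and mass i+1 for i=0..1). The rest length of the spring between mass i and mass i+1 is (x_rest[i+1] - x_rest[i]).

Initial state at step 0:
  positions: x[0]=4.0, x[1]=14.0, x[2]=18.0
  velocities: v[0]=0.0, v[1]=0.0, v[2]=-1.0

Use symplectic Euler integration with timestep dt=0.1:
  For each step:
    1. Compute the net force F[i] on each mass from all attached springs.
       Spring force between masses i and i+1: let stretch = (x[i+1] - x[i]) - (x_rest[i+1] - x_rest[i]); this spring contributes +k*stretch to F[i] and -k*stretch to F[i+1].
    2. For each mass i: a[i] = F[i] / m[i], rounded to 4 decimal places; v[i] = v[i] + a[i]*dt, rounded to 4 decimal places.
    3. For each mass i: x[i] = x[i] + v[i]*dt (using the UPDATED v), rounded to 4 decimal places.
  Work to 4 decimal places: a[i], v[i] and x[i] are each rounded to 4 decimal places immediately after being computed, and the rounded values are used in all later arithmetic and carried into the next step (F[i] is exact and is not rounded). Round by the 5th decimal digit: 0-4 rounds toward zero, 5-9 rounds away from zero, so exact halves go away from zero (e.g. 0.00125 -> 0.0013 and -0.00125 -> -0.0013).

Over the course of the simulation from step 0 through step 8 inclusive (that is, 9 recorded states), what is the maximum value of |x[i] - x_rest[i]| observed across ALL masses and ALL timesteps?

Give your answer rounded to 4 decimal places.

Step 0: x=[4.0000 14.0000 18.0000] v=[0.0000 0.0000 -1.0000]
Step 1: x=[4.1600 13.7600 17.9800] v=[1.6000 -2.4000 -0.2000]
Step 2: x=[4.4640 13.3048 18.0312] v=[3.0400 -4.5520 0.5120]
Step 3: x=[4.8816 12.6850 18.1333] v=[4.1763 -6.1978 1.0214]
Step 4: x=[5.3714 11.9710 18.2575] v=[4.8977 -7.1398 1.2421]
Step 5: x=[5.8852 11.2445 18.3703] v=[5.1375 -7.2650 1.1275]
Step 6: x=[6.3733 10.5887 18.4380] v=[4.8812 -6.5584 0.6772]
Step 7: x=[6.7900 10.0782 18.4318] v=[4.1674 -5.1048 -0.0625]
Step 8: x=[7.0983 9.7703 18.3314] v=[3.0827 -3.0786 -1.0039]
Max displacement = 2.2297

Answer: 2.2297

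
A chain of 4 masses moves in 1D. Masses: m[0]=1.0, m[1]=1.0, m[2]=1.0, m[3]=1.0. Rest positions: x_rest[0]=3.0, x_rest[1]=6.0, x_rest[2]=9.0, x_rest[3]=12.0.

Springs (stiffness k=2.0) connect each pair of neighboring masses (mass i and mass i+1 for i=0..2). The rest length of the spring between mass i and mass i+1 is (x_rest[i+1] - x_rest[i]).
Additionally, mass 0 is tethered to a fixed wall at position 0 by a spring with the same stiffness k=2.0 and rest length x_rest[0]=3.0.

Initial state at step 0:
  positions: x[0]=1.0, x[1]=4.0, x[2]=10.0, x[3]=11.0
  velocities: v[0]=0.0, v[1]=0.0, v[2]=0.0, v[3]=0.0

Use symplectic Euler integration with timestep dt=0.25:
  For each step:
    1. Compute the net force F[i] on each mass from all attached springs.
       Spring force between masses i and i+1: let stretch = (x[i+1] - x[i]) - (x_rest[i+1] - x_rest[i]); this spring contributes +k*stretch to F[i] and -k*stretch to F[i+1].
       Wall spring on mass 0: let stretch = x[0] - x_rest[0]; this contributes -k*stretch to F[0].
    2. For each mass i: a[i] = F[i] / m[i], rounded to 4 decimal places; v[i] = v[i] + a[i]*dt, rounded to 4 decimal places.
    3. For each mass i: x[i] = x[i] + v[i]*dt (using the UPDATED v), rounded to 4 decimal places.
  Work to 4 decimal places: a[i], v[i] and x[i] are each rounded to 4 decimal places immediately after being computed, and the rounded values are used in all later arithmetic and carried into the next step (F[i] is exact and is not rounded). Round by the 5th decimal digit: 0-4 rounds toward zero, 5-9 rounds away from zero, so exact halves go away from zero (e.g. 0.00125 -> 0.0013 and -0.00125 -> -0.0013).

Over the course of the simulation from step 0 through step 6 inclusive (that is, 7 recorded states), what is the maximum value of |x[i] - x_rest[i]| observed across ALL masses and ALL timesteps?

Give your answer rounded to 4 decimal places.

Step 0: x=[1.0000 4.0000 10.0000 11.0000] v=[0.0000 0.0000 0.0000 0.0000]
Step 1: x=[1.2500 4.3750 9.3750 11.2500] v=[1.0000 1.5000 -2.5000 1.0000]
Step 2: x=[1.7344 4.9844 8.3594 11.6406] v=[1.9375 2.4375 -4.0625 1.5625]
Step 3: x=[2.4082 5.6094 7.3321 11.9961] v=[2.6953 2.5000 -4.1094 1.4219]
Step 4: x=[3.1812 6.0496 6.6724 12.1436] v=[3.0918 1.7608 -2.6388 0.5899]
Step 5: x=[3.9151 6.2091 6.6188 11.9822] v=[2.9354 0.6380 -0.2146 -0.6457]
Step 6: x=[4.4463 6.1331 7.1844 11.5254] v=[2.1249 -0.3042 2.2623 -1.8274]
Max displacement = 2.3812

Answer: 2.3812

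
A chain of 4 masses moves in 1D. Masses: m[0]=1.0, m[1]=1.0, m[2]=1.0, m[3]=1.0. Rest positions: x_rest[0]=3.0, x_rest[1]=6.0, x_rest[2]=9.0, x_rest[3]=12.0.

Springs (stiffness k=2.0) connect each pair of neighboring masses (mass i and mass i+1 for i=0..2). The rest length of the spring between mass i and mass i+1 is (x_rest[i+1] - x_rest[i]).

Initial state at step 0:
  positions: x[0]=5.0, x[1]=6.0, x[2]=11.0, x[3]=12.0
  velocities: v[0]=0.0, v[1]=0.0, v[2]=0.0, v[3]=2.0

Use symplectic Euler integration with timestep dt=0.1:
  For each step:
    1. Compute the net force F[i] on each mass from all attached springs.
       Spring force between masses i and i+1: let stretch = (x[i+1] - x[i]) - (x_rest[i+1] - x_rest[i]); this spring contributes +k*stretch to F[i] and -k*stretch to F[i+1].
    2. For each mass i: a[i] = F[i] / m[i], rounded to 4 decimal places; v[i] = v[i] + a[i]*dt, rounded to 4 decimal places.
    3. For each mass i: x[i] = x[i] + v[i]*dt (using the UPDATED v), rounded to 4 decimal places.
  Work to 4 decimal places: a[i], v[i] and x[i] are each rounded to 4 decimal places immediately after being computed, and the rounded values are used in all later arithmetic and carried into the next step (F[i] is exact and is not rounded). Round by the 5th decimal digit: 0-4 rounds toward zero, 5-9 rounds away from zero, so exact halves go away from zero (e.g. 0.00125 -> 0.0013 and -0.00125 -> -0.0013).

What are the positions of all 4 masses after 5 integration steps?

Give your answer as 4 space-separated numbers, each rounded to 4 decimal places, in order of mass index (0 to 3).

Step 0: x=[5.0000 6.0000 11.0000 12.0000] v=[0.0000 0.0000 0.0000 2.0000]
Step 1: x=[4.9600 6.0800 10.9200 12.2400] v=[-0.4000 0.8000 -0.8000 2.4000]
Step 2: x=[4.8824 6.2344 10.7696 12.5136] v=[-0.7760 1.5440 -1.5040 2.7360]
Step 3: x=[4.7718 6.4525 10.5634 12.8123] v=[-1.1056 2.1806 -2.0622 2.9872]
Step 4: x=[4.6349 6.7192 10.3199 13.1260] v=[-1.3695 2.6666 -2.4346 3.1374]
Step 5: x=[4.4796 7.0162 10.0606 13.4436] v=[-1.5526 2.9699 -2.5935 3.1762]

Answer: 4.4796 7.0162 10.0606 13.4436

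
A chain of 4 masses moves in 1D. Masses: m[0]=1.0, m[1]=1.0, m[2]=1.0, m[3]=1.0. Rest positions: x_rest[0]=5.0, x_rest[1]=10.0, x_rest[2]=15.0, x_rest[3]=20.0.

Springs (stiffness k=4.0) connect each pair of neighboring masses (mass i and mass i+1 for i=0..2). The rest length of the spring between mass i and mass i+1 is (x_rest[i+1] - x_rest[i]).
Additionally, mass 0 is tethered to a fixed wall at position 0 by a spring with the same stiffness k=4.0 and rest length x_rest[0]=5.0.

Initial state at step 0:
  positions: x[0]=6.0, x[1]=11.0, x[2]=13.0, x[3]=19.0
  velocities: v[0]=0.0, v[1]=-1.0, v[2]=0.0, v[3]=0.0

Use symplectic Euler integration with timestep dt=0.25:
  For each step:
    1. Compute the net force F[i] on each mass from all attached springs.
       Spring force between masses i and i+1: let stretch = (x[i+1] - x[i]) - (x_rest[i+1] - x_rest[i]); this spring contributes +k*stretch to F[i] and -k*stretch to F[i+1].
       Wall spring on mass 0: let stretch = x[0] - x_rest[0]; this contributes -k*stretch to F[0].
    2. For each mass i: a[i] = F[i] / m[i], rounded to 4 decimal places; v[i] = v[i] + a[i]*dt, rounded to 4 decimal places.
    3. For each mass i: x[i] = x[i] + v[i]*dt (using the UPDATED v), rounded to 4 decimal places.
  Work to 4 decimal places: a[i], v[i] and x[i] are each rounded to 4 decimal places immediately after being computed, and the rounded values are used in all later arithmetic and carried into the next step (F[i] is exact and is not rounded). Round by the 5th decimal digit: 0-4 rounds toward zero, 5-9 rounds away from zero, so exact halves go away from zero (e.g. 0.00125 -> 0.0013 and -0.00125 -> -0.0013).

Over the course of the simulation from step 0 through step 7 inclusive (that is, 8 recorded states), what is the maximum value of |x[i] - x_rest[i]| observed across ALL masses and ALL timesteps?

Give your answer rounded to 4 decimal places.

Answer: 2.1045

Derivation:
Step 0: x=[6.0000 11.0000 13.0000 19.0000] v=[0.0000 -1.0000 0.0000 0.0000]
Step 1: x=[5.7500 10.0000 14.0000 18.7500] v=[-1.0000 -4.0000 4.0000 -1.0000]
Step 2: x=[5.1250 8.9375 15.1875 18.5625] v=[-2.5000 -4.2500 4.7500 -0.7500]
Step 3: x=[4.1719 8.4844 15.6563 18.7813] v=[-3.8125 -1.8125 1.8750 0.8750]
Step 4: x=[3.2539 8.7461 15.1133 19.4688] v=[-3.6719 1.0469 -2.1719 2.7500]
Step 5: x=[2.8955 9.2266 14.0674 20.3174] v=[-1.4336 1.9219 -4.1836 3.3945]
Step 6: x=[3.3960 9.3345 13.3738 20.8535] v=[2.0020 0.4316 -2.7744 2.1445]
Step 7: x=[4.5321 8.9676 13.5403 20.7697] v=[4.5445 -1.4676 0.6660 -0.3352]
Max displacement = 2.1045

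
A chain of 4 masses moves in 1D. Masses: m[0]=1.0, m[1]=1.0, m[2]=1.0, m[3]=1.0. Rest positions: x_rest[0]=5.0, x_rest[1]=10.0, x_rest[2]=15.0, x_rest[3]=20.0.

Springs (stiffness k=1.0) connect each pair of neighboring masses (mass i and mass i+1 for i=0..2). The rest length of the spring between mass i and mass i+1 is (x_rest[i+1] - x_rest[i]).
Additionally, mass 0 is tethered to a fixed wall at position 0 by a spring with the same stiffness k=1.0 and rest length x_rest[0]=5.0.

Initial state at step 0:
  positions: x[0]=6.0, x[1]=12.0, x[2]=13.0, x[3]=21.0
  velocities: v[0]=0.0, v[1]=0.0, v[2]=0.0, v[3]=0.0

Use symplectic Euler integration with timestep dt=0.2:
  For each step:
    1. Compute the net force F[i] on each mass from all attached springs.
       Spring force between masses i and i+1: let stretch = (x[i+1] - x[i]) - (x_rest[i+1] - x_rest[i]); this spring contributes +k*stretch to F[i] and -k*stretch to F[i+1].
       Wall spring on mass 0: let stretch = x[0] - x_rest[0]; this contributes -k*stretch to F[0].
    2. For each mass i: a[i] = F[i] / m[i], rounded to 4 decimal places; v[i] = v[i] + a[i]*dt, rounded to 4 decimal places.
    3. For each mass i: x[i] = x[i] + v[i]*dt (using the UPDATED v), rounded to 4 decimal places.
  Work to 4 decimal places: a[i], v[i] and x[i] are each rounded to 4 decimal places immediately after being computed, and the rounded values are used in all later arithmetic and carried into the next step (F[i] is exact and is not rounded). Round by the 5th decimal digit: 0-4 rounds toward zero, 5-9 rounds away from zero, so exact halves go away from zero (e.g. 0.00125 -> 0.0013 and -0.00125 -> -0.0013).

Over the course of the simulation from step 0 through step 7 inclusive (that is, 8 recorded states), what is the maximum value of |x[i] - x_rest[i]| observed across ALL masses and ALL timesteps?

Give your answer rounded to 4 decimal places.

Answer: 2.2650

Derivation:
Step 0: x=[6.0000 12.0000 13.0000 21.0000] v=[0.0000 0.0000 0.0000 0.0000]
Step 1: x=[6.0000 11.8000 13.2800 20.8800] v=[0.0000 -1.0000 1.4000 -0.6000]
Step 2: x=[5.9920 11.4272 13.8048 20.6560] v=[-0.0400 -1.8640 2.6240 -1.1200]
Step 3: x=[5.9617 10.9321 14.5085 20.3580] v=[-0.1514 -2.4755 3.5187 -1.4902]
Step 4: x=[5.8918 10.3812 15.3032 20.0260] v=[-0.3497 -2.7543 3.9733 -1.6601]
Step 5: x=[5.7658 9.8476 16.0899 19.7051] v=[-0.6302 -2.6678 3.9335 -1.6047]
Step 6: x=[5.5724 9.4005 16.7715 19.4396] v=[-0.9670 -2.2357 3.4081 -1.3277]
Step 7: x=[5.3092 9.0951 17.2650 19.2673] v=[-1.3159 -1.5271 2.4675 -0.8613]
Max displacement = 2.2650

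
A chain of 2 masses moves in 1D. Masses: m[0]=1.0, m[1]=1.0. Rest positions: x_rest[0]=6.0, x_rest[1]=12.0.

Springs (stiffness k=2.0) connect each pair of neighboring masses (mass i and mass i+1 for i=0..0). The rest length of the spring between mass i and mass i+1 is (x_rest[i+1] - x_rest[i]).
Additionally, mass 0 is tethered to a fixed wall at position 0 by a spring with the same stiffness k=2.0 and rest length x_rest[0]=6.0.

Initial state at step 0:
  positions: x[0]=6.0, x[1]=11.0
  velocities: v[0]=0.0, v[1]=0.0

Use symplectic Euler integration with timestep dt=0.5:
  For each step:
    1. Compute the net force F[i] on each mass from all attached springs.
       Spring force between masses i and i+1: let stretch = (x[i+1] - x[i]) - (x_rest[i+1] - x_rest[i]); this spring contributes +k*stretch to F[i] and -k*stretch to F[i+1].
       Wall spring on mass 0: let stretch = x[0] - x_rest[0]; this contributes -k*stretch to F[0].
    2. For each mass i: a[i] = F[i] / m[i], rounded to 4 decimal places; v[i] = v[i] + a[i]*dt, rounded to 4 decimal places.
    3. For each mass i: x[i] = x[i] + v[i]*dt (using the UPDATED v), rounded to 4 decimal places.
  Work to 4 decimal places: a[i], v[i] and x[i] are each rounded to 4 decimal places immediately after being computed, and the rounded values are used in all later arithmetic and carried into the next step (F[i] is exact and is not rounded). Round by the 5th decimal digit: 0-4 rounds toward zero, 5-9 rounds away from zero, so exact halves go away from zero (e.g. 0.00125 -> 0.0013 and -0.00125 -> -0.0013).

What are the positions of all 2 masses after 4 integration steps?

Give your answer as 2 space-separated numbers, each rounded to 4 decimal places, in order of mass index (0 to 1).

Step 0: x=[6.0000 11.0000] v=[0.0000 0.0000]
Step 1: x=[5.5000 11.5000] v=[-1.0000 1.0000]
Step 2: x=[5.2500 12.0000] v=[-0.5000 1.0000]
Step 3: x=[5.7500 12.1250] v=[1.0000 0.2500]
Step 4: x=[6.5625 12.0625] v=[1.6250 -0.1250]

Answer: 6.5625 12.0625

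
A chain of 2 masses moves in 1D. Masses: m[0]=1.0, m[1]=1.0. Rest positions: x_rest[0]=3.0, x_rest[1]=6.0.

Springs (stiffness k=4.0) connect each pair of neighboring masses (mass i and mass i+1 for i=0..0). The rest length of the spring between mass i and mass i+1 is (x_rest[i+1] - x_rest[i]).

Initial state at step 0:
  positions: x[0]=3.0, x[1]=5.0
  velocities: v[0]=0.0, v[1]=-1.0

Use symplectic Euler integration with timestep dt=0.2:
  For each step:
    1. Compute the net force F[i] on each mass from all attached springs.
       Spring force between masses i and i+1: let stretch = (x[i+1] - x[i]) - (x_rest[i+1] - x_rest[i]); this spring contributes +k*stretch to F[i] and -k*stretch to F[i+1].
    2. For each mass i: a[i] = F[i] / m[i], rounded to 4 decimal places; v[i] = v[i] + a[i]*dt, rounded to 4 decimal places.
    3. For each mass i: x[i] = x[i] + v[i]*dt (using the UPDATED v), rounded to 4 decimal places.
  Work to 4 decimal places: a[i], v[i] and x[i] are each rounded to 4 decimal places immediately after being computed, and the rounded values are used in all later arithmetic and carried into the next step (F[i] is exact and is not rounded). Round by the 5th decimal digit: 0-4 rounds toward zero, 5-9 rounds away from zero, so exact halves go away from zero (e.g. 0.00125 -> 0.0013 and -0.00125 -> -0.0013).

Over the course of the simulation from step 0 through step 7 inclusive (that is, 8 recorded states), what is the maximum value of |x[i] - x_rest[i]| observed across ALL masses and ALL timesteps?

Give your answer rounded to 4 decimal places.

Step 0: x=[3.0000 5.0000] v=[0.0000 -1.0000]
Step 1: x=[2.8400 4.9600] v=[-0.8000 -0.2000]
Step 2: x=[2.5392 5.0608] v=[-1.5040 0.5040]
Step 3: x=[2.1619 5.2381] v=[-1.8867 0.8867]
Step 4: x=[1.7968 5.4032] v=[-1.8257 0.8257]
Step 5: x=[1.5287 5.4713] v=[-1.3406 0.3406]
Step 6: x=[1.4114 5.3886] v=[-0.5865 -0.4135]
Step 7: x=[1.4505 5.1495] v=[0.1953 -1.1953]
Max displacement = 1.5886

Answer: 1.5886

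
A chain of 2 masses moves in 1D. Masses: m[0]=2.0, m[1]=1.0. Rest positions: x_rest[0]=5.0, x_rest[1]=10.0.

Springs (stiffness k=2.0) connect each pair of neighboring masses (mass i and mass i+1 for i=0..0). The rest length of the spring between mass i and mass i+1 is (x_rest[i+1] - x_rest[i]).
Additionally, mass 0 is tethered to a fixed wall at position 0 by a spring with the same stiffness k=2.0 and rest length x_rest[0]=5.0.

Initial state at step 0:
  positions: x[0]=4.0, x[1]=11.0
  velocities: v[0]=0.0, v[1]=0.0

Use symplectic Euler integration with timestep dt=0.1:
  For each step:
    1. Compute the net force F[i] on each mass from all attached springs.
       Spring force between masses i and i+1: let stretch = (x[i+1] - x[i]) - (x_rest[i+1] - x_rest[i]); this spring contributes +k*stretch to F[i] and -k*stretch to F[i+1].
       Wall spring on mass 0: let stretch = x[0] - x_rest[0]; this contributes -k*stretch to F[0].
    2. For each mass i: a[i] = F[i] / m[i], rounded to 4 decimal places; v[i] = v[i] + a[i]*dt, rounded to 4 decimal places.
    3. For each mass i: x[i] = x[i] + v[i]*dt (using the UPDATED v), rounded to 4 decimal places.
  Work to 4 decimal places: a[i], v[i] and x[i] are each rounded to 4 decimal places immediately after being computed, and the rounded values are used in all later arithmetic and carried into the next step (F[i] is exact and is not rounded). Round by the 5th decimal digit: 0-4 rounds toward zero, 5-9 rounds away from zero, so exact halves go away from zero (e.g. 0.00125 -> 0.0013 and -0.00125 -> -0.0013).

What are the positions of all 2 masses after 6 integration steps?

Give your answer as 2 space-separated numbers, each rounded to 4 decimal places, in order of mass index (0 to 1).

Step 0: x=[4.0000 11.0000] v=[0.0000 0.0000]
Step 1: x=[4.0300 10.9600] v=[0.3000 -0.4000]
Step 2: x=[4.0890 10.8814] v=[0.5900 -0.7860]
Step 3: x=[4.1750 10.7670] v=[0.8603 -1.1445]
Step 4: x=[4.2852 10.6207] v=[1.1020 -1.4629]
Step 5: x=[4.4159 10.4477] v=[1.3070 -1.7300]
Step 6: x=[4.5628 10.2541] v=[1.4686 -1.9364]

Answer: 4.5628 10.2541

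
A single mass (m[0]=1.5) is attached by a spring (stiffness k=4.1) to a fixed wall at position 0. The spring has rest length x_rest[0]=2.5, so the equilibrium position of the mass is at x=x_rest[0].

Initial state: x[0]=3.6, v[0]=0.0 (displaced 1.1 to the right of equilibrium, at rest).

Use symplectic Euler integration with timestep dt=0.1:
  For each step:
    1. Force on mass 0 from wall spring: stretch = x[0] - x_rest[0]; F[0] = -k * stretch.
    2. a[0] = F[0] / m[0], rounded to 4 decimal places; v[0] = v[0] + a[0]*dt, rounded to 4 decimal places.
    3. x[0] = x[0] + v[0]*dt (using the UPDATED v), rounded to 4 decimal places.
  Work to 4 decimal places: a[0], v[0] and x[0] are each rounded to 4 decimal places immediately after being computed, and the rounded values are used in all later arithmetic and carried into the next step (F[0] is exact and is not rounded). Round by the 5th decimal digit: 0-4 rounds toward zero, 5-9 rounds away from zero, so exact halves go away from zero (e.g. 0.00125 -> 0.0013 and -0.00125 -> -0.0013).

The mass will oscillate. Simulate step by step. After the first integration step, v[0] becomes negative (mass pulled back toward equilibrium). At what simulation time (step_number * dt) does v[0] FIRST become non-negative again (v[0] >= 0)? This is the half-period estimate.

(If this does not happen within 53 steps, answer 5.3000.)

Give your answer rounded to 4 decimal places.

Step 0: x=[3.6000] v=[0.0000]
Step 1: x=[3.5699] v=[-0.3007]
Step 2: x=[3.5106] v=[-0.5931]
Step 3: x=[3.4237] v=[-0.8693]
Step 4: x=[3.3115] v=[-1.1218]
Step 5: x=[3.1771] v=[-1.3436]
Step 6: x=[3.0242] v=[-1.5287]
Step 7: x=[2.8570] v=[-1.6720]
Step 8: x=[2.6800] v=[-1.7696]
Step 9: x=[2.4981] v=[-1.8188]
Step 10: x=[2.3163] v=[-1.8183]
Step 11: x=[2.1395] v=[-1.7681]
Step 12: x=[1.9725] v=[-1.6696]
Step 13: x=[1.8200] v=[-1.5254]
Step 14: x=[1.6861] v=[-1.3395]
Step 15: x=[1.5744] v=[-1.1170]
Step 16: x=[1.4880] v=[-0.8640]
Step 17: x=[1.4293] v=[-0.5874]
Step 18: x=[1.3998] v=[-0.2947]
Step 19: x=[1.4004] v=[0.0060]
First v>=0 after going negative at step 19, time=1.9000

Answer: 1.9000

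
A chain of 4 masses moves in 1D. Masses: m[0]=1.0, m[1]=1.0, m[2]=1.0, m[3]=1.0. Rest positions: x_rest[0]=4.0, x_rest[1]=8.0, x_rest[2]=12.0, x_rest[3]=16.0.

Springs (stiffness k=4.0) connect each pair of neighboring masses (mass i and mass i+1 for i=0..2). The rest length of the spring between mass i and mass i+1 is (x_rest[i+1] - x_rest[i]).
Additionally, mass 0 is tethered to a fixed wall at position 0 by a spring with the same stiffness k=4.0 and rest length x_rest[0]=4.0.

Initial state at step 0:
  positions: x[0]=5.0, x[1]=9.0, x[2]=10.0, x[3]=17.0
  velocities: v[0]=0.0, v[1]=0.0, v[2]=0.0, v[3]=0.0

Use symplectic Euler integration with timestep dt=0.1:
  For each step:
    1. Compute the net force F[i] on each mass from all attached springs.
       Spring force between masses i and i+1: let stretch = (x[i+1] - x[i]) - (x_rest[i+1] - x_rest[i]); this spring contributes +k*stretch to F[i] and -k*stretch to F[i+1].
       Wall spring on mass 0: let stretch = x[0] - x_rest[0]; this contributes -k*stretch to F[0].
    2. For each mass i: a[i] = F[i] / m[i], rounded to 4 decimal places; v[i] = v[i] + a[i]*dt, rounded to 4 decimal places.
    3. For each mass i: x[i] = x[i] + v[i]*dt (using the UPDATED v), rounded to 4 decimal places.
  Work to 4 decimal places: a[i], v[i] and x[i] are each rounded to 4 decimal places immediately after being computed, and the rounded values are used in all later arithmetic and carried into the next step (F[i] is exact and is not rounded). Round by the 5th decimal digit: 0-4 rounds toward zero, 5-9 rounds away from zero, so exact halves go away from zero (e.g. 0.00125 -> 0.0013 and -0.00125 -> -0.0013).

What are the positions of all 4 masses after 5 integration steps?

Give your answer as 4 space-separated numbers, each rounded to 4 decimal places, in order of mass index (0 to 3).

Step 0: x=[5.0000 9.0000 10.0000 17.0000] v=[0.0000 0.0000 0.0000 0.0000]
Step 1: x=[4.9600 8.8800 10.2400 16.8800] v=[-0.4000 -1.2000 2.4000 -1.2000]
Step 2: x=[4.8784 8.6576 10.6912 16.6544] v=[-0.8160 -2.2240 4.5120 -2.2560]
Step 3: x=[4.7528 8.3654 11.2996 16.3503] v=[-1.2557 -2.9222 6.0838 -3.0413]
Step 4: x=[4.5816 8.0460 11.9926 16.0041] v=[-1.7118 -3.1936 6.9304 -3.4616]
Step 5: x=[4.3657 7.7459 12.6882 15.6575] v=[-2.1587 -3.0007 6.9564 -3.4662]

Answer: 4.3657 7.7459 12.6882 15.6575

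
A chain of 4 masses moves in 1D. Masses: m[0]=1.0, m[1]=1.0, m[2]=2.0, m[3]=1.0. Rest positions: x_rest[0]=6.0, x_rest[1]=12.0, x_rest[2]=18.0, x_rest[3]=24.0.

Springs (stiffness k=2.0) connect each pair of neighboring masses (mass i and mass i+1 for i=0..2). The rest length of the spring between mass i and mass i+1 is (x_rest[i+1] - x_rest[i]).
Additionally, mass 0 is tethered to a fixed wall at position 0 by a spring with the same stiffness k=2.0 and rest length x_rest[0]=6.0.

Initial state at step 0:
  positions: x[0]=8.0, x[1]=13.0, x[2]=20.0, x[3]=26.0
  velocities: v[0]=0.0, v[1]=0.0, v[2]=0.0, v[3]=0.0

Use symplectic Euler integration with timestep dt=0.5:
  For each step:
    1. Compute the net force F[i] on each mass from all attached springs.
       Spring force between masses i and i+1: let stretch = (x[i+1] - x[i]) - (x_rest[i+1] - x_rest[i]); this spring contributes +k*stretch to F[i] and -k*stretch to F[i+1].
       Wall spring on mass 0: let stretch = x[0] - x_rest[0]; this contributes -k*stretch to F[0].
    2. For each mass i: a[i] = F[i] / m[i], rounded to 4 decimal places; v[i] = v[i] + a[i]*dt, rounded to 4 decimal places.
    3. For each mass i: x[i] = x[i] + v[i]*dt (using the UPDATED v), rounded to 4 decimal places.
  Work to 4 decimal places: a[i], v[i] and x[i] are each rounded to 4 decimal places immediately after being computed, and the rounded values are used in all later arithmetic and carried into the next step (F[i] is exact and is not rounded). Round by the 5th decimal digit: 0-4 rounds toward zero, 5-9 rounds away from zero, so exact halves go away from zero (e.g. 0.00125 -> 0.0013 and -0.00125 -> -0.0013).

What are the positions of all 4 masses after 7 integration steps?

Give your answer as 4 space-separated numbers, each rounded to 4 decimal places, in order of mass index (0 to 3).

Answer: 5.6485 13.0000 17.6436 23.9531

Derivation:
Step 0: x=[8.0000 13.0000 20.0000 26.0000] v=[0.0000 0.0000 0.0000 0.0000]
Step 1: x=[6.5000 14.0000 19.7500 26.0000] v=[-3.0000 2.0000 -0.5000 0.0000]
Step 2: x=[5.5000 14.1250 19.6250 25.8750] v=[-2.0000 0.2500 -0.2500 -0.2500]
Step 3: x=[6.0625 12.6875 19.6875 25.6250] v=[1.1250 -2.8750 0.1250 -0.5000]
Step 4: x=[6.9063 11.4375 19.4844 25.4063] v=[1.6875 -2.5000 -0.4063 -0.4375]
Step 5: x=[6.5625 11.9454 18.7500 25.2266] v=[-0.6876 1.0157 -1.4688 -0.3594]
Step 6: x=[5.6289 13.1641 17.9336 24.8086] v=[-1.8672 2.4374 -1.6328 -0.8360]
Step 7: x=[5.6485 13.0000 17.6436 23.9531] v=[0.0391 -0.3283 -0.5801 -1.7110]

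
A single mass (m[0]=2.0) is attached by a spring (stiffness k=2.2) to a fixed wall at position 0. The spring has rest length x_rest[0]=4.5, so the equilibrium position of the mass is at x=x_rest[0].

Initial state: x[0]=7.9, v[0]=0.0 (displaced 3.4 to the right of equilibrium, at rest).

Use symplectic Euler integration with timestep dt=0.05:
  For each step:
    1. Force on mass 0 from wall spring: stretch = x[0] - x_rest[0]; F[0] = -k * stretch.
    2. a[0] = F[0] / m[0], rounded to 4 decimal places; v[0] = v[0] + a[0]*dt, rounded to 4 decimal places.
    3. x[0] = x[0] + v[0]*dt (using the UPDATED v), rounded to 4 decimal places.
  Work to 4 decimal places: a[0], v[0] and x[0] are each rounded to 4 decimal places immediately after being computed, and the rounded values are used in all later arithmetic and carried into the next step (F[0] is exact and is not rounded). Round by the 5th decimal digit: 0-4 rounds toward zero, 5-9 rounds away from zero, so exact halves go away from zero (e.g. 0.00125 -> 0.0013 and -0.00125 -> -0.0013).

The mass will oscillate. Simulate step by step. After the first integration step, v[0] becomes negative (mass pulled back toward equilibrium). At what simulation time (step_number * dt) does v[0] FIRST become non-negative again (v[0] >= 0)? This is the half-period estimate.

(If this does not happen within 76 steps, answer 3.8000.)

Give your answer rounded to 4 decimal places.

Answer: 3.0000

Derivation:
Step 0: x=[7.9000] v=[0.0000]
Step 1: x=[7.8907] v=[-0.1870]
Step 2: x=[7.8720] v=[-0.3735]
Step 3: x=[7.8441] v=[-0.5590]
Step 4: x=[7.8070] v=[-0.7429]
Step 5: x=[7.7608] v=[-0.9248]
Step 6: x=[7.7056] v=[-1.1041]
Step 7: x=[7.6416] v=[-1.2804]
Step 8: x=[7.5689] v=[-1.4532]
Step 9: x=[7.4878] v=[-1.6220]
Step 10: x=[7.3985] v=[-1.7863]
Step 11: x=[7.3012] v=[-1.9457]
Step 12: x=[7.1962] v=[-2.0998]
Step 13: x=[7.0838] v=[-2.2481]
Step 14: x=[6.9643] v=[-2.3902]
Step 15: x=[6.8380] v=[-2.5257]
Step 16: x=[6.7053] v=[-2.6543]
Step 17: x=[6.5665] v=[-2.7756]
Step 18: x=[6.4220] v=[-2.8893]
Step 19: x=[6.2723] v=[-2.9950]
Step 20: x=[6.1177] v=[-3.0925]
Step 21: x=[5.9586] v=[-3.1815]
Step 22: x=[5.7955] v=[-3.2617]
Step 23: x=[5.6289] v=[-3.3330]
Step 24: x=[5.4591] v=[-3.3951]
Step 25: x=[5.2867] v=[-3.4479]
Step 26: x=[5.1121] v=[-3.4912]
Step 27: x=[4.9359] v=[-3.5249]
Step 28: x=[4.7585] v=[-3.5489]
Step 29: x=[4.5803] v=[-3.5631]
Step 30: x=[4.4019] v=[-3.5675]
Step 31: x=[4.2238] v=[-3.5621]
Step 32: x=[4.0465] v=[-3.5469]
Step 33: x=[3.8704] v=[-3.5220]
Step 34: x=[3.6960] v=[-3.4874]
Step 35: x=[3.5238] v=[-3.4432]
Step 36: x=[3.3543] v=[-3.3895]
Step 37: x=[3.1880] v=[-3.3265]
Step 38: x=[3.0253] v=[-3.2543]
Step 39: x=[2.8666] v=[-3.1732]
Step 40: x=[2.7124] v=[-3.0834]
Step 41: x=[2.5631] v=[-2.9851]
Step 42: x=[2.4192] v=[-2.8786]
Step 43: x=[2.2810] v=[-2.7642]
Step 44: x=[2.1489] v=[-2.6422]
Step 45: x=[2.0233] v=[-2.5129]
Step 46: x=[1.9045] v=[-2.3767]
Step 47: x=[1.7928] v=[-2.2339]
Step 48: x=[1.6886] v=[-2.0850]
Step 49: x=[1.5921] v=[-1.9304]
Step 50: x=[1.5036] v=[-1.7705]
Step 51: x=[1.4233] v=[-1.6057]
Step 52: x=[1.3515] v=[-1.4365]
Step 53: x=[1.2883] v=[-1.2633]
Step 54: x=[1.2340] v=[-1.0867]
Step 55: x=[1.1886] v=[-0.9071]
Step 56: x=[1.1524] v=[-0.7250]
Step 57: x=[1.1254] v=[-0.5409]
Step 58: x=[1.1076] v=[-0.3553]
Step 59: x=[1.0992] v=[-0.1687]
Step 60: x=[1.1001] v=[0.0183]
First v>=0 after going negative at step 60, time=3.0000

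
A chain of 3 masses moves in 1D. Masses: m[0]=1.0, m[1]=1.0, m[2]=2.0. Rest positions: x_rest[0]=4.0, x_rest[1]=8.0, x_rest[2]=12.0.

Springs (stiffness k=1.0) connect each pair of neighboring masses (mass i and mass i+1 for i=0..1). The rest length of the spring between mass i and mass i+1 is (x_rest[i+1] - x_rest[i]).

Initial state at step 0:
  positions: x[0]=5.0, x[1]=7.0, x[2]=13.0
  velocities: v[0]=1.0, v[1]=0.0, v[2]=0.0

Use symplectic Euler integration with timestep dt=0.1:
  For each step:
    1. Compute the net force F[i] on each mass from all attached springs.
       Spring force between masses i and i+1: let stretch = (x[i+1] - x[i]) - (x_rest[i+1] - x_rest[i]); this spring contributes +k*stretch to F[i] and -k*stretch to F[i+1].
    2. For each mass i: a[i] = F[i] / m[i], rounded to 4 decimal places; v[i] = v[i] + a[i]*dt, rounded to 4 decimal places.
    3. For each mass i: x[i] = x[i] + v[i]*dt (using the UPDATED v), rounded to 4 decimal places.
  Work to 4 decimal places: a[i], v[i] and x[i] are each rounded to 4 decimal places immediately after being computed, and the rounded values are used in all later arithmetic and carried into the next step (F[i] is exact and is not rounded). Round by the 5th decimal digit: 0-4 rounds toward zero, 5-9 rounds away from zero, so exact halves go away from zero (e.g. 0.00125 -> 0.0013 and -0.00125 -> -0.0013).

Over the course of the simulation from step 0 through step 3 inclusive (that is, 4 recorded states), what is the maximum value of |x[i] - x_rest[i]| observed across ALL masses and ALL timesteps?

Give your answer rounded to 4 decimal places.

Step 0: x=[5.0000 7.0000 13.0000] v=[1.0000 0.0000 0.0000]
Step 1: x=[5.0800 7.0400 12.9900] v=[0.8000 0.4000 -0.1000]
Step 2: x=[5.1396 7.1199 12.9703] v=[0.5960 0.7990 -0.1975]
Step 3: x=[5.1790 7.2385 12.9413] v=[0.3940 1.1860 -0.2900]
Max displacement = 1.1790

Answer: 1.1790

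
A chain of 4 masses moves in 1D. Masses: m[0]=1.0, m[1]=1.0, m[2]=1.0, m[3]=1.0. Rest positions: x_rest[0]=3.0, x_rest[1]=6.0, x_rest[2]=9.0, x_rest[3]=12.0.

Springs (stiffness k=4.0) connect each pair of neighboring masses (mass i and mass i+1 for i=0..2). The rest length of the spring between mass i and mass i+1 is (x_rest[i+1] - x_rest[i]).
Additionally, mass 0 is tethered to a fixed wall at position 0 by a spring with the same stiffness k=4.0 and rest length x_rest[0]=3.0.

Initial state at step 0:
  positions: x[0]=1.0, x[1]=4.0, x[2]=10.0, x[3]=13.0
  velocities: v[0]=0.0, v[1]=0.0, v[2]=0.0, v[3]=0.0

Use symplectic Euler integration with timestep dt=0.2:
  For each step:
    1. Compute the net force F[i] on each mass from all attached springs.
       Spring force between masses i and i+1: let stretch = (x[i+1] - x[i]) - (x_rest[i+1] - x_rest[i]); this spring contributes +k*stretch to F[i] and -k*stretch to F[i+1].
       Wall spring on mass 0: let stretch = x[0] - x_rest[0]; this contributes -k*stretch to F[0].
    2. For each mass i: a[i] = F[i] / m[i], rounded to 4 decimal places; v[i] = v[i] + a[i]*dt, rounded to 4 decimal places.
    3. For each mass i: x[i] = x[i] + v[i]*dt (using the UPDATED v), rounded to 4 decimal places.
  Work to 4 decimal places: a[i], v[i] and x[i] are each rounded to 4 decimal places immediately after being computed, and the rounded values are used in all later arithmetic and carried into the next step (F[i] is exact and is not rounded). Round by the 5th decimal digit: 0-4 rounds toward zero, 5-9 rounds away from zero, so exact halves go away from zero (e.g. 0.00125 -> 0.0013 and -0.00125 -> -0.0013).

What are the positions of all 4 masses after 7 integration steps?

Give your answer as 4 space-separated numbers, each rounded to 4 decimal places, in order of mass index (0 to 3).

Step 0: x=[1.0000 4.0000 10.0000 13.0000] v=[0.0000 0.0000 0.0000 0.0000]
Step 1: x=[1.3200 4.4800 9.5200 13.0000] v=[1.6000 2.4000 -2.4000 0.0000]
Step 2: x=[1.9344 5.2608 8.7904 12.9232] v=[3.0720 3.9040 -3.6480 -0.3840]
Step 3: x=[2.7715 6.0741 8.1573 12.6652] v=[4.1856 4.0666 -3.1654 -1.2902]
Step 4: x=[3.6936 6.6923 7.9122 12.1659] v=[4.6105 3.0911 -1.2256 -2.4965]
Step 5: x=[4.5045 7.0259 8.1525 11.4660] v=[4.0546 1.6681 1.2014 -3.4995]
Step 6: x=[4.9981 7.1364 8.7427 10.7159] v=[2.4681 0.5523 2.9509 -3.7503]
Step 7: x=[5.0342 7.1617 9.3916 10.1301] v=[0.1803 0.1267 3.2444 -2.9289]

Answer: 5.0342 7.1617 9.3916 10.1301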